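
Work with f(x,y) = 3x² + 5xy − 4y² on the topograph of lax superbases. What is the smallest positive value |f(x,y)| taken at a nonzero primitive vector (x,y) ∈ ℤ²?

river: ρ → (-4,3,4)
river: ρ → (4,5,-3)
river: ρ → (-3,7,2)
river: ρ → (2,5,-6)
river: ρ → (-6,7,1)
river: ρ → (1,7,-6)
river: ρ → (-6,5,2)
river: ρ → (2,7,-3)
river: ρ → (-3,5,4)
river: ρ → (4,3,-4)
river: ρ → (-4,5,3)
river: ρ → (3,7,-2)
river: ρ → (-2,5,6)
river: ρ → (6,7,-1)
river: ρ → (-1,7,6)
river: ρ → (6,5,-2)
river: ρ → (-2,7,3)
river: ρ → (3,5,-4)
closes: descent 0, river 18
min |a| on river = 1

1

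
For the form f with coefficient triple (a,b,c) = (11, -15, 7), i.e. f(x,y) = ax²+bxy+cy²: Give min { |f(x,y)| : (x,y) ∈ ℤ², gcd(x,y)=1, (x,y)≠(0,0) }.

translate: b→7 (≡-15 mod 22), so (11,-15,7)→(11,7,3)
flip: (11,7,3)→(3,-7,11)
translate: b→-1 (≡-7 mod 6), so (3,-7,11)→(3,-1,7)
reduced (well bottom): (3,-1,7) with a≤c, −a<b≤a
well minimum = a = 3

3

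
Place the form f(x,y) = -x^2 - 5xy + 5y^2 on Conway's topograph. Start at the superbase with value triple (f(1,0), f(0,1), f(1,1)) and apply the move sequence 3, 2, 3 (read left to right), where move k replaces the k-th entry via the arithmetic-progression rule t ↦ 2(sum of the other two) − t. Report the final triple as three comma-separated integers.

start (-1,5,-1) = (f(1,0),f(0,1),f(1,1))
replace slot 3: 2·((-1)+5) − (-1) = 9 → (-1,5,9)
replace slot 2: 2·((-1)+9) − 5 = 11 → (-1,11,9)
replace slot 3: 2·((-1)+11) − 9 = 11 → (-1,11,11)

-1,11,11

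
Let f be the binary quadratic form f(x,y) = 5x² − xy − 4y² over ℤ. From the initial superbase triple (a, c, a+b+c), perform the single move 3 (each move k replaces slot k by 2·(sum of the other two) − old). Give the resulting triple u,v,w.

start (5,-4,0) = (f(1,0),f(0,1),f(1,1))
replace slot 3: 2·(5+(-4)) − 0 = 2 → (5,-4,2)

5,-4,2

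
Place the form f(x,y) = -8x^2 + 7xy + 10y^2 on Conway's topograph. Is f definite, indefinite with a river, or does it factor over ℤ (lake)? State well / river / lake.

D = b²−4ac = 7² − 4·(-8)·10 = 369
D > 0 non-square ⇒ indefinite ⇒ periodic river

river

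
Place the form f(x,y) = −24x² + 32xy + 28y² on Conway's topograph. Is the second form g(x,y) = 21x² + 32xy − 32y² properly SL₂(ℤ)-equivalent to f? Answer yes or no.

D₁ = 3712, D₂ = 3712
river cycle of f (length 14): (28, 24, -28), (-28, 32, 24), (24, 16, -36), (-36, 56, 4), (4, 56, -36), (-36, 16, 24), (24, 32, -28), (-28, 24, 28), (28, 32, -24), (-24, 16, 36), … (4 more)
river cycle of g (length 22): (-32, 32, 21), (21, 52, -12), (-12, 44, 37), (37, 30, -19), (-19, 46, 21), (21, 38, -27), (-27, 16, 32), (32, 48, -11), (-11, 40, 48), (48, 56, -3), … (12 more)
cycles differ ⇒ inequivalent

no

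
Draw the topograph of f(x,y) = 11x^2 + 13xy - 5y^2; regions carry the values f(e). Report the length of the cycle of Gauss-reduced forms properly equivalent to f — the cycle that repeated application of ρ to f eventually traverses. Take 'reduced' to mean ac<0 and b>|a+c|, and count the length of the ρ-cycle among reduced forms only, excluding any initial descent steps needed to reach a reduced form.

D = 389, ⌊√D⌋ = 19
river: ρ → (-5,17,5)
river: ρ → (5,13,-11)
river: ρ → (-11,9,7)
river: ρ → (7,19,-1)
river: ρ → (-1,19,7)
river: ρ → (7,9,-11)
river: ρ → (-11,13,5)
river: ρ → (5,17,-5)
river: ρ → (-5,13,11)
river: ρ → (11,9,-7)
river: ρ → (-7,19,1)
river: ρ → (1,19,-7)
river: ρ → (-7,9,11)
river: ρ → (11,13,-5)
ρ-cycle length = 14 (tail of 0 descent steps not counted)

14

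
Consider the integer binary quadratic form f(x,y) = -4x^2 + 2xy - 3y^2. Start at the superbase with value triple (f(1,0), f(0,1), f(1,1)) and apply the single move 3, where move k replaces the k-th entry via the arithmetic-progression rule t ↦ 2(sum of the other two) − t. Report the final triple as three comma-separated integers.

start (-4,-3,-5) = (f(1,0),f(0,1),f(1,1))
replace slot 3: 2·((-4)+(-3)) − (-5) = -9 → (-4,-3,-9)

-4,-3,-9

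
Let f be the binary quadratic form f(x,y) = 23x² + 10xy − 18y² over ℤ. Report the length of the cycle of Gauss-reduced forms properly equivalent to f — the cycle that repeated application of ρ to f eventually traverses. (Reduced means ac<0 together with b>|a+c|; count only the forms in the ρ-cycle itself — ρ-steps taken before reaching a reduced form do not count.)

D = 1756, ⌊√D⌋ = 41
river: ρ → (-18,26,15)
river: ρ → (15,34,-10)
river: ρ → (-10,26,27)
river: ρ → (27,28,-9)
river: ρ → (-9,26,30)
river: ρ → (30,34,-5)
river: ρ → (-5,36,23)
river: ρ → (23,10,-18)
ρ-cycle length = 8 (tail of 0 descent steps not counted)

8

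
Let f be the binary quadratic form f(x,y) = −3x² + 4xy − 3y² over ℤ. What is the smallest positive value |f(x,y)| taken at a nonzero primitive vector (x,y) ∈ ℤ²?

translate: b→2 (≡-4 mod 6), so (3,-4,3)→(3,2,2)
flip: (3,2,2)→(2,-2,3)
translate: b→2 (≡-2 mod 4), so (2,-2,3)→(2,2,3)
reduced (well bottom): (2,2,3) with a≤c, −a<b≤a
well minimum |f| = |-2| = 2 (negative-definite)

2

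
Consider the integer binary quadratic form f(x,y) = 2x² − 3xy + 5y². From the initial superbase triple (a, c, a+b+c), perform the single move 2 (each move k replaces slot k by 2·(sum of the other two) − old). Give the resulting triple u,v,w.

start (2,5,4) = (f(1,0),f(0,1),f(1,1))
replace slot 2: 2·(2+4) − 5 = 7 → (2,7,4)

2,7,4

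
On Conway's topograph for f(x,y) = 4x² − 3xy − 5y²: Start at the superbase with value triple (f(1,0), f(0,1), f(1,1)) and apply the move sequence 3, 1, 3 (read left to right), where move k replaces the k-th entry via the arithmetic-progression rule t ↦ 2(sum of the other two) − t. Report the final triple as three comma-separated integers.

start (4,-5,-4) = (f(1,0),f(0,1),f(1,1))
replace slot 3: 2·(4+(-5)) − (-4) = 2 → (4,-5,2)
replace slot 1: 2·((-5)+2) − 4 = -10 → (-10,-5,2)
replace slot 3: 2·((-10)+(-5)) − 2 = -32 → (-10,-5,-32)

-10,-5,-32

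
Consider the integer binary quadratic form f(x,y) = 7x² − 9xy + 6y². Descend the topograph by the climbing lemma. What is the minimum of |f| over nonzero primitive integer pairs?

translate: b→5 (≡-9 mod 14), so (7,-9,6)→(7,5,4)
flip: (7,5,4)→(4,-5,7)
translate: b→3 (≡-5 mod 8), so (4,-5,7)→(4,3,6)
reduced (well bottom): (4,3,6) with a≤c, −a<b≤a
well minimum = a = 4

4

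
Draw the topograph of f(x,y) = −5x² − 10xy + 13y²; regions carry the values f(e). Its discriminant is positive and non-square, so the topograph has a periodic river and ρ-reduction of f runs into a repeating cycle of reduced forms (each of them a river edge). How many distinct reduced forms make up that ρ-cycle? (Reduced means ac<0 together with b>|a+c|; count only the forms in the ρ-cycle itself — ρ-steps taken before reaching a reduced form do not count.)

D = 360, ⌊√D⌋ = 18
descent: ρ → (13,10,-5)  [lands on river]
river: ρ → (-5,10,13)
river: ρ → (13,16,-2)
river: ρ → (-2,16,13)
ρ-cycle length = 4 (tail of 1 descent step not counted)

4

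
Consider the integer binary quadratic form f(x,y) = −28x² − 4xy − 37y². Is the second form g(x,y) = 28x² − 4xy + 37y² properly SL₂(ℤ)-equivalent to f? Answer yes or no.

D₁ = -4128, D₂ = -4128
f is negative-definite; reduce −f:
−f: reduced (well bottom): (28,4,37) with a≤c, −a<b≤a
flip sign back: reduced form of f is (-28,-4,-37)
g: reduced (well bottom): (28,-4,37) with a≤c, −a<b≤a
reduced forms (-28, -4, -37) vs (28, -4, 37) ⇒ inequivalent

no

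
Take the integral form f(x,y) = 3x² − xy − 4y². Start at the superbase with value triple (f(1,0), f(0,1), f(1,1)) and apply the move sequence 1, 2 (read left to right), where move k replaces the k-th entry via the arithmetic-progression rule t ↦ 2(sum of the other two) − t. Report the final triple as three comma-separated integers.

start (3,-4,-2) = (f(1,0),f(0,1),f(1,1))
replace slot 1: 2·((-4)+(-2)) − 3 = -15 → (-15,-4,-2)
replace slot 2: 2·((-15)+(-2)) − (-4) = -30 → (-15,-30,-2)

-15,-30,-2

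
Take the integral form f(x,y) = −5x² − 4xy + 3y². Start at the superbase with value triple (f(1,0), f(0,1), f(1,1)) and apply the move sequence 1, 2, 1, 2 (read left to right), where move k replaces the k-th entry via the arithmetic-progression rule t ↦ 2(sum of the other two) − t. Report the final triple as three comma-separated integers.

start (-5,3,-6) = (f(1,0),f(0,1),f(1,1))
replace slot 1: 2·(3+(-6)) − (-5) = -1 → (-1,3,-6)
replace slot 2: 2·((-1)+(-6)) − 3 = -17 → (-1,-17,-6)
replace slot 1: 2·((-17)+(-6)) − (-1) = -45 → (-45,-17,-6)
replace slot 2: 2·((-45)+(-6)) − (-17) = -85 → (-45,-85,-6)

-45,-85,-6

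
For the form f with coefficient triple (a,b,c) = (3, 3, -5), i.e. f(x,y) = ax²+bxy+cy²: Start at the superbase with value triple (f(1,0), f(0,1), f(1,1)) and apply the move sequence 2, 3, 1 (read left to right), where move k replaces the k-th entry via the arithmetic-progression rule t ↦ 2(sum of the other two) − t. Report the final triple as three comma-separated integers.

start (3,-5,1) = (f(1,0),f(0,1),f(1,1))
replace slot 2: 2·(3+1) − (-5) = 13 → (3,13,1)
replace slot 3: 2·(3+13) − 1 = 31 → (3,13,31)
replace slot 1: 2·(13+31) − 3 = 85 → (85,13,31)

85,13,31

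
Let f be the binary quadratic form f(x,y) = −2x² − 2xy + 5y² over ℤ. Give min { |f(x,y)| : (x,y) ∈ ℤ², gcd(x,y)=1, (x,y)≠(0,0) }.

descent: ρ → (5,2,-2)
descent: ρ → (-2,6,1)  [lands on river]
river: ρ → (1,6,-2)
closes: descent 2, river 2
min |a| on river = 1

1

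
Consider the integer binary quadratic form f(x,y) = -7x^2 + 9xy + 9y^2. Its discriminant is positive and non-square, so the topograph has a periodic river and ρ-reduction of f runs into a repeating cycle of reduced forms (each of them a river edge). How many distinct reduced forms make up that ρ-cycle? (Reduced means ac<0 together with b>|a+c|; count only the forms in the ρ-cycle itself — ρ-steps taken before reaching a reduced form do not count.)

D = 333, ⌊√D⌋ = 18
river: ρ → (9,9,-7)
river: ρ → (-7,5,11)
river: ρ → (11,17,-1)
river: ρ → (-1,17,11)
river: ρ → (11,5,-7)
river: ρ → (-7,9,9)
ρ-cycle length = 6 (tail of 0 descent steps not counted)

6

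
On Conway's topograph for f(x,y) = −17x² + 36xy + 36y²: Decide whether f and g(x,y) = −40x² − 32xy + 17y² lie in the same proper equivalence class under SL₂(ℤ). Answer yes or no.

D₁ = 3744, D₂ = 3744
river cycle of f (length 8): (36, 36, -17), (-17, 32, 40), (40, 48, -9), (-9, 60, 4), (4, 60, -9), (-9, 48, 40), (40, 32, -17), (-17, 36, 36)
river cycle of g (length 8): (17, 32, -40), (-40, 48, 9), (9, 60, -4), (-4, 60, 9), (9, 48, -40), (-40, 32, 17), (17, 36, -36), (-36, 36, 17)
cycles differ ⇒ inequivalent

no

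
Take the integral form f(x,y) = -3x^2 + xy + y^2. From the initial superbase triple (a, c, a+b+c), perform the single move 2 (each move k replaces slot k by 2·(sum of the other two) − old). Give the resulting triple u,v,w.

start (-3,1,-1) = (f(1,0),f(0,1),f(1,1))
replace slot 2: 2·((-3)+(-1)) − 1 = -9 → (-3,-9,-1)

-3,-9,-1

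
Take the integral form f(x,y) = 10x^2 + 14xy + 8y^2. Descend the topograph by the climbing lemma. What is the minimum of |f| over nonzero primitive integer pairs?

translate: b→-6 (≡14 mod 20), so (10,14,8)→(10,-6,4)
flip: (10,-6,4)→(4,6,10)
translate: b→-2 (≡6 mod 8), so (4,6,10)→(4,-2,8)
reduced (well bottom): (4,-2,8) with a≤c, −a<b≤a
well minimum = a = 4

4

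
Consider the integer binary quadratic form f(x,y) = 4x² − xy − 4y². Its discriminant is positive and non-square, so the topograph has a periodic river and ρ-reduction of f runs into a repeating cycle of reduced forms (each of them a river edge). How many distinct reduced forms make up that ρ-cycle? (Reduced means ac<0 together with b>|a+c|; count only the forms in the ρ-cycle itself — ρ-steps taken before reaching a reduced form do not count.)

D = 65, ⌊√D⌋ = 8
descent: ρ → (-4,1,4)  [lands on river]
river: ρ → (4,7,-1)
river: ρ → (-1,7,4)
river: ρ → (4,1,-4)
river: ρ → (-4,7,1)
river: ρ → (1,7,-4)
ρ-cycle length = 6 (tail of 1 descent step not counted)

6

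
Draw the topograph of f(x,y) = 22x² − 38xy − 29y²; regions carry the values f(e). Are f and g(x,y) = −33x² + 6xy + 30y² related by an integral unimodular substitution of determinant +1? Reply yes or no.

D₁ = 3996, D₂ = 3996
river cycle of f (length 18): (-29, 38, 22), (22, 50, -17), (-17, 52, 19), (19, 62, -2), (-2, 62, 19), (19, 52, -17), (-17, 50, 22), (22, 38, -29), (-29, 20, 31), (31, 42, -18), … (8 more)
river cycle of g (length 6): (30, 54, -9), (-9, 54, 30), (30, 6, -33), (-33, 60, 3), (3, 60, -33), (-33, 6, 30)
cycles differ ⇒ inequivalent

no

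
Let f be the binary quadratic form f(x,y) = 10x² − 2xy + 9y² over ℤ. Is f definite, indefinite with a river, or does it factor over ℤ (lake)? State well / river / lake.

D = b²−4ac = (-2)² − 4·10·9 = -356
D < 0 ⇒ definite ⇒ every region one sign ⇒ single well

well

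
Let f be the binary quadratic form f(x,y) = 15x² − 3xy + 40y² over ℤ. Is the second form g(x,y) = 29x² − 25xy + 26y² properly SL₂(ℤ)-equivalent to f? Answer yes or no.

D₁ = -2391, D₂ = -2391
f: reduced (well bottom): (15,-3,40) with a≤c, −a<b≤a
g: flip: (29,-25,26)→(26,25,29)
g: reduced (well bottom): (26,25,29) with a≤c, −a<b≤a
reduced forms (15, -3, 40) vs (26, 25, 29) ⇒ inequivalent

no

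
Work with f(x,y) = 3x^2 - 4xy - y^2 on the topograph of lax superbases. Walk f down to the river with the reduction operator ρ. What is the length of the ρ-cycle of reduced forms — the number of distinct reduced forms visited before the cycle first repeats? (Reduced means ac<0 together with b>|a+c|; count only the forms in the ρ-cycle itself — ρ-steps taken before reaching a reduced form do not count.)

D = 28, ⌊√D⌋ = 5
descent: ρ → (-1,4,3)  [lands on river]
river: ρ → (3,2,-2)
river: ρ → (-2,2,3)
river: ρ → (3,4,-1)
ρ-cycle length = 4 (tail of 1 descent step not counted)

4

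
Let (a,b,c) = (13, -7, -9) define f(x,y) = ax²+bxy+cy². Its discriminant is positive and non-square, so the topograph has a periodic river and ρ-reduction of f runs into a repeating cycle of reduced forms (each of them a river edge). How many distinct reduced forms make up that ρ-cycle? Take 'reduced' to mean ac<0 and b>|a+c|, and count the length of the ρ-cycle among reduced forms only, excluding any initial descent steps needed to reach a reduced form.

D = 517, ⌊√D⌋ = 22
descent: ρ → (-9,7,13)  [lands on river]
river: ρ → (13,19,-3)
river: ρ → (-3,17,19)
river: ρ → (19,21,-1)
river: ρ → (-1,21,19)
river: ρ → (19,17,-3)
river: ρ → (-3,19,13)
river: ρ → (13,7,-9)
river: ρ → (-9,11,11)
river: ρ → (11,11,-9)
ρ-cycle length = 10 (tail of 1 descent step not counted)

10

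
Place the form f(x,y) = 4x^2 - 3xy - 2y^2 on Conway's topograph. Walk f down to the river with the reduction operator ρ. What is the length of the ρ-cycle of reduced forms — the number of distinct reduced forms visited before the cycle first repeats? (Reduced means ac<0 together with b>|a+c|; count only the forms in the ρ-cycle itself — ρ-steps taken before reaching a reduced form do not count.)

D = 41, ⌊√D⌋ = 6
descent: ρ → (-2,3,4)  [lands on river]
river: ρ → (4,5,-1)
river: ρ → (-1,5,4)
river: ρ → (4,3,-2)
river: ρ → (-2,5,2)
river: ρ → (2,3,-4)
river: ρ → (-4,5,1)
river: ρ → (1,5,-4)
river: ρ → (-4,3,2)
river: ρ → (2,5,-2)
ρ-cycle length = 10 (tail of 1 descent step not counted)

10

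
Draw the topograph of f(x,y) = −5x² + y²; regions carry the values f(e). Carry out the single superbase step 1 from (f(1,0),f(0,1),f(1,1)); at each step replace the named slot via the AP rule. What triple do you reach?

start (-5,1,-4) = (f(1,0),f(0,1),f(1,1))
replace slot 1: 2·(1+(-4)) − (-5) = -1 → (-1,1,-4)

-1,1,-4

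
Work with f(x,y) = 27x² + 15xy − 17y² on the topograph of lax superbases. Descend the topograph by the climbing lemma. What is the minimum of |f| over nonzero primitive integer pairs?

river: ρ → (-17,19,25)
river: ρ → (25,31,-11)
river: ρ → (-11,35,19)
river: ρ → (19,41,-5)
river: ρ → (-5,39,27)
river: ρ → (27,15,-17)
closes: descent 0, river 6
min |a| on river = 5

5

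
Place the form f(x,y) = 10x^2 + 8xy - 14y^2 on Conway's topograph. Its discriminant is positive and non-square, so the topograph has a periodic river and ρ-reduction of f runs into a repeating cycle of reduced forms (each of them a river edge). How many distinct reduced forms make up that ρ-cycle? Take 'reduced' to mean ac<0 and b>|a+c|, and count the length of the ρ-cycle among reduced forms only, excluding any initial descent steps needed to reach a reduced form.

D = 624, ⌊√D⌋ = 24
river: ρ → (-14,20,4)
river: ρ → (4,20,-14)
river: ρ → (-14,8,10)
river: ρ → (10,12,-12)
river: ρ → (-12,12,10)
river: ρ → (10,8,-14)
ρ-cycle length = 6 (tail of 0 descent steps not counted)

6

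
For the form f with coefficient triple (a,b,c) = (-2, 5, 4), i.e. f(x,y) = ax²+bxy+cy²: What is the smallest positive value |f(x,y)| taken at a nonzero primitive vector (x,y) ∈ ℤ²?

river: ρ → (4,3,-3)
river: ρ → (-3,3,4)
river: ρ → (4,5,-2)
river: ρ → (-2,7,1)
river: ρ → (1,7,-2)
river: ρ → (-2,5,4)
closes: descent 0, river 6
min |a| on river = 1

1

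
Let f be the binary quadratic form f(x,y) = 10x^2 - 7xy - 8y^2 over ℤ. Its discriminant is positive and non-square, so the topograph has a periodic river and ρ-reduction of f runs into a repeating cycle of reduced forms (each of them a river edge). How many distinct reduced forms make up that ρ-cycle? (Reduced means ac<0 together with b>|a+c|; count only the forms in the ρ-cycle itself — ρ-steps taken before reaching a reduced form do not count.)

D = 369, ⌊√D⌋ = 19
descent: ρ → (-8,7,10)  [lands on river]
river: ρ → (10,13,-5)
river: ρ → (-5,17,4)
river: ρ → (4,15,-9)
river: ρ → (-9,3,10)
river: ρ → (10,17,-2)
river: ρ → (-2,19,1)
river: ρ → (1,19,-2)
river: ρ → (-2,17,10)
river: ρ → (10,3,-9)
river: ρ → (-9,15,4)
river: ρ → (4,17,-5)
river: ρ → (-5,13,10)
river: ρ → (10,7,-8)
river: ρ → (-8,9,9)
river: ρ → (9,9,-8)
ρ-cycle length = 16 (tail of 1 descent step not counted)

16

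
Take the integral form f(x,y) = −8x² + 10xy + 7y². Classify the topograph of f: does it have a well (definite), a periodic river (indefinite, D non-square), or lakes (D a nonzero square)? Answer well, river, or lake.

D = b²−4ac = 10² − 4·(-8)·7 = 324
D = 18² is a perfect square ⇒ form factors over ℤ ⇒ lakes

lake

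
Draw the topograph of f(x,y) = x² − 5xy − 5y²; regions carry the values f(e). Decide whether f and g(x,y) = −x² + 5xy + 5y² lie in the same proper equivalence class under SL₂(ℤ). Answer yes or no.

D₁ = 45, D₂ = 45
river cycle of f (length 2): (-5, 5, 1), (1, 5, -5)
river cycle of g (length 2): (5, 5, -1), (-1, 5, 5)
cycles differ ⇒ inequivalent

no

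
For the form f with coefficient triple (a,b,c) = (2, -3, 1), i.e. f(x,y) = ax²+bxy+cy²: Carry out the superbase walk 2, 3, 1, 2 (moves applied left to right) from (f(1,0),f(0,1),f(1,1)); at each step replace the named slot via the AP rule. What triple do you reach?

start (2,1,0) = (f(1,0),f(0,1),f(1,1))
replace slot 2: 2·(2+0) − 1 = 3 → (2,3,0)
replace slot 3: 2·(2+3) − 0 = 10 → (2,3,10)
replace slot 1: 2·(3+10) − 2 = 24 → (24,3,10)
replace slot 2: 2·(24+10) − 3 = 65 → (24,65,10)

24,65,10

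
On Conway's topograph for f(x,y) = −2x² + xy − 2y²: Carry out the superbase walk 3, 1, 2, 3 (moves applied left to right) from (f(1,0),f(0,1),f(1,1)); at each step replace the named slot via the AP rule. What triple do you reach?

start (-2,-2,-3) = (f(1,0),f(0,1),f(1,1))
replace slot 3: 2·((-2)+(-2)) − (-3) = -5 → (-2,-2,-5)
replace slot 1: 2·((-2)+(-5)) − (-2) = -12 → (-12,-2,-5)
replace slot 2: 2·((-12)+(-5)) − (-2) = -32 → (-12,-32,-5)
replace slot 3: 2·((-12)+(-32)) − (-5) = -83 → (-12,-32,-83)

-12,-32,-83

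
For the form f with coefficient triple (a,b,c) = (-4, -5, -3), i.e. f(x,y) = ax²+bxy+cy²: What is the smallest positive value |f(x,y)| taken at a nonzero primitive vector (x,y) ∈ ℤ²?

translate: b→-3 (≡5 mod 8), so (4,5,3)→(4,-3,2)
flip: (4,-3,2)→(2,3,4)
translate: b→-1 (≡3 mod 4), so (2,3,4)→(2,-1,3)
reduced (well bottom): (2,-1,3) with a≤c, −a<b≤a
well minimum |f| = |-2| = 2 (negative-definite)

2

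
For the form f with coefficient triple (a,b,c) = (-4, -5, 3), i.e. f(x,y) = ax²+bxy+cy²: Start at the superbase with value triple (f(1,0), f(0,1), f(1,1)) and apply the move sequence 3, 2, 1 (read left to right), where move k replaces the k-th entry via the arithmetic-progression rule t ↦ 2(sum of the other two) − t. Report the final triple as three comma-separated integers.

start (-4,3,-6) = (f(1,0),f(0,1),f(1,1))
replace slot 3: 2·((-4)+3) − (-6) = 4 → (-4,3,4)
replace slot 2: 2·((-4)+4) − 3 = -3 → (-4,-3,4)
replace slot 1: 2·((-3)+4) − (-4) = 6 → (6,-3,4)

6,-3,4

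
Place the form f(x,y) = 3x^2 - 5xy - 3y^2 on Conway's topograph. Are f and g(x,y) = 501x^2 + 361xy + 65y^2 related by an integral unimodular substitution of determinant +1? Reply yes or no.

D₁ = 61, D₂ = 61
river cycle of f (length 6): (-3, 5, 3), (3, 7, -1), (-1, 7, 3), (3, 5, -3), (-3, 7, 1), (1, 7, -3)
river cycle of g (length 6): (3, 7, -1), (-1, 7, 3), (3, 5, -3), (-3, 7, 1), (1, 7, -3), (-3, 5, 3)
cycles coincide ⇒ equivalent

yes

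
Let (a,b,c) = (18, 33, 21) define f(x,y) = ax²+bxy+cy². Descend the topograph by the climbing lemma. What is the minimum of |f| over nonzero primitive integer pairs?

translate: b→-3 (≡33 mod 36), so (18,33,21)→(18,-3,6)
flip: (18,-3,6)→(6,3,18)
reduced (well bottom): (6,3,18) with a≤c, −a<b≤a
well minimum = a = 6

6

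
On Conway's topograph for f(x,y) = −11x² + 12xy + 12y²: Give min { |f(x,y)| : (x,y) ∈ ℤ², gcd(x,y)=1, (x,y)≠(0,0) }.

river: ρ → (12,12,-11)
river: ρ → (-11,10,13)
river: ρ → (13,16,-8)
river: ρ → (-8,16,13)
river: ρ → (13,10,-11)
river: ρ → (-11,12,12)
closes: descent 0, river 6
min |a| on river = 8

8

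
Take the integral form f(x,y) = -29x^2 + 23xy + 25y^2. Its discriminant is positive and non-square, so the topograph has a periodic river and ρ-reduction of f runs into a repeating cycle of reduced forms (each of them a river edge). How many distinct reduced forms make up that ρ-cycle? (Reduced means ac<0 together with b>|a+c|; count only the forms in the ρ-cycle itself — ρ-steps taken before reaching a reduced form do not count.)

D = 3429, ⌊√D⌋ = 58
river: ρ → (25,27,-27)
river: ρ → (-27,27,25)
river: ρ → (25,23,-29)
river: ρ → (-29,35,19)
river: ρ → (19,41,-23)
river: ρ → (-23,51,9)
river: ρ → (9,57,-5)
river: ρ → (-5,53,31)
river: ρ → (31,9,-27)
river: ρ → (-27,45,13)
river: ρ → (13,33,-45)
river: ρ → (-45,57,1)
river: ρ → (1,57,-45)
river: ρ → (-45,33,13)
river: ρ → (13,45,-27)
river: ρ → (-27,9,31)
river: ρ → (31,53,-5)
river: ρ → (-5,57,9)
river: ρ → (9,51,-23)
river: ρ → (-23,41,19)
river: ρ → (19,35,-29)
river: ρ → (-29,23,25)
ρ-cycle length = 22 (tail of 0 descent steps not counted)

22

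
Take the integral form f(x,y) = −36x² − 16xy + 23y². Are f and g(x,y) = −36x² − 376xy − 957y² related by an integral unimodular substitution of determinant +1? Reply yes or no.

D₁ = 3568, D₂ = 3568
river cycle of f (length 12): (23, 16, -36), (-36, 56, 3), (3, 58, -17), (-17, 44, 24), (24, 52, -9), (-9, 56, 12), (12, 40, -41), (-41, 42, 11), (11, 46, -33), (-33, 20, 24), … (2 more)
river cycle of g (length 12): (-36, 56, 3), (3, 58, -17), (-17, 44, 24), (24, 52, -9), (-9, 56, 12), (12, 40, -41), (-41, 42, 11), (11, 46, -33), (-33, 20, 24), (24, 28, -29), … (2 more)
cycles coincide ⇒ equivalent

yes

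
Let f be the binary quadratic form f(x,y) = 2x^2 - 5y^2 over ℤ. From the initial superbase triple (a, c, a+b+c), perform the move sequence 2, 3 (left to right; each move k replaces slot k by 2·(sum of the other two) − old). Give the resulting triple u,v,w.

start (2,-5,-3) = (f(1,0),f(0,1),f(1,1))
replace slot 2: 2·(2+(-3)) − (-5) = 3 → (2,3,-3)
replace slot 3: 2·(2+3) − (-3) = 13 → (2,3,13)

2,3,13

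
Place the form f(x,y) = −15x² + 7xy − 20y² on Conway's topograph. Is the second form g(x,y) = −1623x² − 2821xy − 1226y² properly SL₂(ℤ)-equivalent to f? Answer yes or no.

D₁ = -1151, D₂ = -1151
f is negative-definite; reduce −f:
−f: reduced (well bottom): (15,-7,20) with a≤c, −a<b≤a
flip sign back: reduced form of f is (-15,7,-20)
g is negative-definite; reduce −g:
−g: translate: b→-425 (≡2821 mod 3246), so (1623,2821,1226)→(1623,-425,28)
−g: flip: (1623,-425,28)→(28,425,1623)
−g: translate: b→-23 (≡425 mod 56), so (28,425,1623)→(28,-23,15)
−g: flip: (28,-23,15)→(15,23,28)
−g: translate: b→-7 (≡23 mod 30), so (15,23,28)→(15,-7,20)
−g: reduced (well bottom): (15,-7,20) with a≤c, −a<b≤a
flip sign back: reduced form of g is (-15,7,-20)
reduced forms (-15, 7, -20) vs (-15, 7, -20) ⇒ equivalent

yes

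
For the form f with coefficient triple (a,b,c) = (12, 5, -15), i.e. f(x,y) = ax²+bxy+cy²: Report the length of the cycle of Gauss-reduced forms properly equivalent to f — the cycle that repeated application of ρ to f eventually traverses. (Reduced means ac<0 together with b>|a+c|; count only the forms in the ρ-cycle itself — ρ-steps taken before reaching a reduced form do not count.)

D = 745, ⌊√D⌋ = 27
river: ρ → (-15,25,2)
river: ρ → (2,27,-2)
river: ρ → (-2,25,15)
river: ρ → (15,5,-12)
river: ρ → (-12,19,8)
river: ρ → (8,13,-18)
river: ρ → (-18,23,3)
river: ρ → (3,25,-10)
river: ρ → (-10,15,13)
river: ρ → (13,11,-12)
river: ρ → (-12,13,12)
river: ρ → (12,11,-13)
river: ρ → (-13,15,10)
river: ρ → (10,25,-3)
river: ρ → (-3,23,18)
river: ρ → (18,13,-8)
river: ρ → (-8,19,12)
river: ρ → (12,5,-15)
ρ-cycle length = 18 (tail of 0 descent steps not counted)

18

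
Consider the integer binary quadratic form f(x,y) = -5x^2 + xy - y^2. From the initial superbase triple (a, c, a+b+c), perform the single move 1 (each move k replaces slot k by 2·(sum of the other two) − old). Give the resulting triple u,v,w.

start (-5,-1,-5) = (f(1,0),f(0,1),f(1,1))
replace slot 1: 2·((-1)+(-5)) − (-5) = -7 → (-7,-1,-5)

-7,-1,-5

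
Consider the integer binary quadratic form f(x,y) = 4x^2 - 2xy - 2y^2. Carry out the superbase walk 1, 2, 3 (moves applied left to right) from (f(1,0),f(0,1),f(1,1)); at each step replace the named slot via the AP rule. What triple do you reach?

start (4,-2,0) = (f(1,0),f(0,1),f(1,1))
replace slot 1: 2·((-2)+0) − 4 = -8 → (-8,-2,0)
replace slot 2: 2·((-8)+0) − (-2) = -14 → (-8,-14,0)
replace slot 3: 2·((-8)+(-14)) − 0 = -44 → (-8,-14,-44)

-8,-14,-44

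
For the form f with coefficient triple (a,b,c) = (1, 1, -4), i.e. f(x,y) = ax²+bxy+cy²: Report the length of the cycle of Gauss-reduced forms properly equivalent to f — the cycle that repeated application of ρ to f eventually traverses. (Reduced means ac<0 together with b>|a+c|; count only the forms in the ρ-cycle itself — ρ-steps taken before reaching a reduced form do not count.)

D = 17, ⌊√D⌋ = 4
descent: ρ → (-4,-1,1)
descent: ρ → (1,3,-2)  [lands on river]
river: ρ → (-2,1,2)
river: ρ → (2,3,-1)
river: ρ → (-1,3,2)
river: ρ → (2,1,-2)
river: ρ → (-2,3,1)
ρ-cycle length = 6 (tail of 2 descent steps not counted)

6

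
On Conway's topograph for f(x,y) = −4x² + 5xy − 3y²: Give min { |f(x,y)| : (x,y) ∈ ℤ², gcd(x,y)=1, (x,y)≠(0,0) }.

translate: b→3 (≡-5 mod 8), so (4,-5,3)→(4,3,2)
flip: (4,3,2)→(2,-3,4)
translate: b→1 (≡-3 mod 4), so (2,-3,4)→(2,1,3)
reduced (well bottom): (2,1,3) with a≤c, −a<b≤a
well minimum |f| = |-2| = 2 (negative-definite)

2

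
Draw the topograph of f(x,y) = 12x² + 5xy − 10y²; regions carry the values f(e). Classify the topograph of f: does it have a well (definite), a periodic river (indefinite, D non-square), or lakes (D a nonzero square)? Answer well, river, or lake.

D = b²−4ac = 5² − 4·12·(-10) = 505
D > 0 non-square ⇒ indefinite ⇒ periodic river

river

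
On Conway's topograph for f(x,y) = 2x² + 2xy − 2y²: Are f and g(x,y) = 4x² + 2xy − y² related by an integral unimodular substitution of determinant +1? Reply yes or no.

D₁ = 20, D₂ = 20
river cycle of f (length 2): (-2, 2, 2), (2, 2, -2)
river cycle of g (length 2): (-1, 4, 1), (1, 4, -1)
cycles differ ⇒ inequivalent

no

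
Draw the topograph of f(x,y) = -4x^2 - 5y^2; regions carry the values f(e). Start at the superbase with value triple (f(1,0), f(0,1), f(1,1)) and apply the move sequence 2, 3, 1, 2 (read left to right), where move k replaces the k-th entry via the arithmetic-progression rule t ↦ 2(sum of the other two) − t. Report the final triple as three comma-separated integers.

start (-4,-5,-9) = (f(1,0),f(0,1),f(1,1))
replace slot 2: 2·((-4)+(-9)) − (-5) = -21 → (-4,-21,-9)
replace slot 3: 2·((-4)+(-21)) − (-9) = -41 → (-4,-21,-41)
replace slot 1: 2·((-21)+(-41)) − (-4) = -120 → (-120,-21,-41)
replace slot 2: 2·((-120)+(-41)) − (-21) = -301 → (-120,-301,-41)

-120,-301,-41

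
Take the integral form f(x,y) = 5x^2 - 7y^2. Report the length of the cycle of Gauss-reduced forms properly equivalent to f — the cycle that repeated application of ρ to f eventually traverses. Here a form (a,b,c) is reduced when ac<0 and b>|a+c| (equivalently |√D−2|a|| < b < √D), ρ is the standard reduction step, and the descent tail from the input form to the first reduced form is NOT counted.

D = 140, ⌊√D⌋ = 11
descent: ρ → (-7,0,5)
descent: ρ → (5,10,-2)  [lands on river]
river: ρ → (-2,10,5)
ρ-cycle length = 2 (tail of 2 descent steps not counted)

2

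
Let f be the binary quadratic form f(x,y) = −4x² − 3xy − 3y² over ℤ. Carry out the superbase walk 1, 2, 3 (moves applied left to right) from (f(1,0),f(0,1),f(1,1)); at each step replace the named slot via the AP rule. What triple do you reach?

start (-4,-3,-10) = (f(1,0),f(0,1),f(1,1))
replace slot 1: 2·((-3)+(-10)) − (-4) = -22 → (-22,-3,-10)
replace slot 2: 2·((-22)+(-10)) − (-3) = -61 → (-22,-61,-10)
replace slot 3: 2·((-22)+(-61)) − (-10) = -156 → (-22,-61,-156)

-22,-61,-156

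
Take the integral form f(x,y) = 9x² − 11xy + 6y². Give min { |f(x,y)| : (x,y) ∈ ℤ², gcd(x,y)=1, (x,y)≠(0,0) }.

translate: b→7 (≡-11 mod 18), so (9,-11,6)→(9,7,4)
flip: (9,7,4)→(4,-7,9)
translate: b→1 (≡-7 mod 8), so (4,-7,9)→(4,1,6)
reduced (well bottom): (4,1,6) with a≤c, −a<b≤a
well minimum = a = 4

4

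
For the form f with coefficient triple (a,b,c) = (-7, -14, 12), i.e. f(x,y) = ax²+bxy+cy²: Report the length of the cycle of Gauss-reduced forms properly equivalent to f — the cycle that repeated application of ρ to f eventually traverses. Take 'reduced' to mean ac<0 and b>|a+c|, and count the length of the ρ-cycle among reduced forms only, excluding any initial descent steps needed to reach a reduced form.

D = 532, ⌊√D⌋ = 23
descent: ρ → (12,14,-7)  [lands on river]
river: ρ → (-7,14,12)
river: ρ → (12,10,-9)
river: ρ → (-9,8,13)
river: ρ → (13,18,-4)
river: ρ → (-4,22,3)
river: ρ → (3,20,-11)
river: ρ → (-11,2,12)
river: ρ → (12,22,-1)
river: ρ → (-1,22,12)
river: ρ → (12,2,-11)
river: ρ → (-11,20,3)
river: ρ → (3,22,-4)
river: ρ → (-4,18,13)
river: ρ → (13,8,-9)
river: ρ → (-9,10,12)
ρ-cycle length = 16 (tail of 1 descent step not counted)

16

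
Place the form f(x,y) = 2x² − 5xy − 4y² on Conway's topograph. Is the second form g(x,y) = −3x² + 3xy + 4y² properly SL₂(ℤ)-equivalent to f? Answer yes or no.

D₁ = 57, D₂ = 57
river cycle of f (length 6): (-4, 5, 2), (2, 7, -1), (-1, 7, 2), (2, 5, -4), (-4, 3, 3), (3, 3, -4)
river cycle of g (length 6): (4, 5, -2), (-2, 7, 1), (1, 7, -2), (-2, 5, 4), (4, 3, -3), (-3, 3, 4)
cycles differ ⇒ inequivalent

no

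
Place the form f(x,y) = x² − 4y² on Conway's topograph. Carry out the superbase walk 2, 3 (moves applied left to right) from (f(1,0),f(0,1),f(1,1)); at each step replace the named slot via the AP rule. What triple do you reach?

start (1,-4,-3) = (f(1,0),f(0,1),f(1,1))
replace slot 2: 2·(1+(-3)) − (-4) = 0 → (1,0,-3)
replace slot 3: 2·(1+0) − (-3) = 5 → (1,0,5)

1,0,5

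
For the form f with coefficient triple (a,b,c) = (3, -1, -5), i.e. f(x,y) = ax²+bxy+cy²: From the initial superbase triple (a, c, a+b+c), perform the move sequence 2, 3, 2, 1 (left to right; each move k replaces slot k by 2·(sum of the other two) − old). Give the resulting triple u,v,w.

start (3,-5,-3) = (f(1,0),f(0,1),f(1,1))
replace slot 2: 2·(3+(-3)) − (-5) = 5 → (3,5,-3)
replace slot 3: 2·(3+5) − (-3) = 19 → (3,5,19)
replace slot 2: 2·(3+19) − 5 = 39 → (3,39,19)
replace slot 1: 2·(39+19) − 3 = 113 → (113,39,19)

113,39,19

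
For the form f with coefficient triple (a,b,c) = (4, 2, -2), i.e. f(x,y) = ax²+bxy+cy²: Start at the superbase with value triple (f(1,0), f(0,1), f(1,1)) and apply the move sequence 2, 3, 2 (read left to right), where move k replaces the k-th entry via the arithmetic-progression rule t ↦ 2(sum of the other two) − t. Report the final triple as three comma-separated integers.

start (4,-2,4) = (f(1,0),f(0,1),f(1,1))
replace slot 2: 2·(4+4) − (-2) = 18 → (4,18,4)
replace slot 3: 2·(4+18) − 4 = 40 → (4,18,40)
replace slot 2: 2·(4+40) − 18 = 70 → (4,70,40)

4,70,40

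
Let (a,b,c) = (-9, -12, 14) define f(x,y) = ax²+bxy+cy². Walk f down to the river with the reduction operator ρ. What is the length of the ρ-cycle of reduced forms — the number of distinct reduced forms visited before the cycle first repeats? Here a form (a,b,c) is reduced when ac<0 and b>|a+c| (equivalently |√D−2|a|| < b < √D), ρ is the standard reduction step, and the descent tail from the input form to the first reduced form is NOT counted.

D = 648, ⌊√D⌋ = 25
descent: ρ → (14,12,-9)  [lands on river]
river: ρ → (-9,24,2)
river: ρ → (2,24,-9)
river: ρ → (-9,12,14)
river: ρ → (14,16,-7)
river: ρ → (-7,12,18)
river: ρ → (18,24,-1)
river: ρ → (-1,24,18)
river: ρ → (18,12,-7)
river: ρ → (-7,16,14)
ρ-cycle length = 10 (tail of 1 descent step not counted)

10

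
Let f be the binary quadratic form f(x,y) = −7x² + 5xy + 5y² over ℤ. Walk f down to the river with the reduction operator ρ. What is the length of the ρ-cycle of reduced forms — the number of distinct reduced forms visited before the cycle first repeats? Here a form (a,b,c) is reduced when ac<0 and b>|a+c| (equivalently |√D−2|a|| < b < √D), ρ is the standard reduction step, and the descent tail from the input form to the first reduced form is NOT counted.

D = 165, ⌊√D⌋ = 12
river: ρ → (5,5,-7)
river: ρ → (-7,9,3)
river: ρ → (3,9,-7)
river: ρ → (-7,5,5)
ρ-cycle length = 4 (tail of 0 descent steps not counted)

4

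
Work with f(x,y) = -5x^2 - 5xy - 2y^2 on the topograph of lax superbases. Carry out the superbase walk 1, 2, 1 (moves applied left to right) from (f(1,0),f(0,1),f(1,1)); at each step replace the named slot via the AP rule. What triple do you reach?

start (-5,-2,-12) = (f(1,0),f(0,1),f(1,1))
replace slot 1: 2·((-2)+(-12)) − (-5) = -23 → (-23,-2,-12)
replace slot 2: 2·((-23)+(-12)) − (-2) = -68 → (-23,-68,-12)
replace slot 1: 2·((-68)+(-12)) − (-23) = -137 → (-137,-68,-12)

-137,-68,-12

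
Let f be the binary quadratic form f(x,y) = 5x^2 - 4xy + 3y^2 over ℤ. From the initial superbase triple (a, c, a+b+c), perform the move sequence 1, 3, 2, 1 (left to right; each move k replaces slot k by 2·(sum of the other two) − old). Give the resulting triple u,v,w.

start (5,3,4) = (f(1,0),f(0,1),f(1,1))
replace slot 1: 2·(3+4) − 5 = 9 → (9,3,4)
replace slot 3: 2·(9+3) − 4 = 20 → (9,3,20)
replace slot 2: 2·(9+20) − 3 = 55 → (9,55,20)
replace slot 1: 2·(55+20) − 9 = 141 → (141,55,20)

141,55,20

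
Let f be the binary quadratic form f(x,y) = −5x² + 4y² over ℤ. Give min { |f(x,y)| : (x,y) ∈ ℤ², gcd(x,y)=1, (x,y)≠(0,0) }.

descent: ρ → (4,8,-1)  [lands on river]
river: ρ → (-1,8,4)
closes: descent 1, river 2
min |a| on river = 1

1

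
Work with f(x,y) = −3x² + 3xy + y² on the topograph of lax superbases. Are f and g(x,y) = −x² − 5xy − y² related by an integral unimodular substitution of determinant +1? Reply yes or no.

D₁ = 21, D₂ = 21
river cycle of f (length 2): (1, 3, -3), (-3, 3, 1)
river cycle of g (length 2): (-1, 3, 3), (3, 3, -1)
cycles differ ⇒ inequivalent

no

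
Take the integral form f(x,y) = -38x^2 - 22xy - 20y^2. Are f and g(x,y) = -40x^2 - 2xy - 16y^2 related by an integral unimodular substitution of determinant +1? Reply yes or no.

D₁ = -2556, D₂ = -2556
f is negative-definite; reduce −f:
−f: flip: (38,22,20)→(20,-22,38)
−f: translate: b→18 (≡-22 mod 40), so (20,-22,38)→(20,18,36)
−f: reduced (well bottom): (20,18,36) with a≤c, −a<b≤a
flip sign back: reduced form of f is (-20,-18,-36)
g is negative-definite; reduce −g:
−g: flip: (40,2,16)→(16,-2,40)
−g: reduced (well bottom): (16,-2,40) with a≤c, −a<b≤a
flip sign back: reduced form of g is (-16,2,-40)
reduced forms (-20, -18, -36) vs (-16, 2, -40) ⇒ inequivalent

no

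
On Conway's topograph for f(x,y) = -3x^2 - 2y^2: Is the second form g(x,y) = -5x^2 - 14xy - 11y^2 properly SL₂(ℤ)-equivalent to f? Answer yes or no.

D₁ = -24, D₂ = -24
f is negative-definite; reduce −f:
−f: flip: (3,0,2)→(2,0,3)
−f: reduced (well bottom): (2,0,3) with a≤c, −a<b≤a
flip sign back: reduced form of f is (-2,0,-3)
g is negative-definite; reduce −g:
−g: translate: b→4 (≡14 mod 10), so (5,14,11)→(5,4,2)
−g: flip: (5,4,2)→(2,-4,5)
−g: translate: b→0 (≡-4 mod 4), so (2,-4,5)→(2,0,3)
−g: reduced (well bottom): (2,0,3) with a≤c, −a<b≤a
flip sign back: reduced form of g is (-2,0,-3)
reduced forms (-2, 0, -3) vs (-2, 0, -3) ⇒ equivalent

yes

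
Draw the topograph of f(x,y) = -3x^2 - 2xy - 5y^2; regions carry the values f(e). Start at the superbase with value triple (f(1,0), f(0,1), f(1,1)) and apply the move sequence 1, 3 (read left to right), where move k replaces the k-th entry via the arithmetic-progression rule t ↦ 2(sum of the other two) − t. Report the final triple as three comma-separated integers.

start (-3,-5,-10) = (f(1,0),f(0,1),f(1,1))
replace slot 1: 2·((-5)+(-10)) − (-3) = -27 → (-27,-5,-10)
replace slot 3: 2·((-27)+(-5)) − (-10) = -54 → (-27,-5,-54)

-27,-5,-54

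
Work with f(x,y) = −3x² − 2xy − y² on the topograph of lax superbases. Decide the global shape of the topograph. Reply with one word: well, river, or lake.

D = b²−4ac = (-2)² − 4·(-3)·(-1) = -8
D < 0 ⇒ definite ⇒ every region one sign ⇒ single well

well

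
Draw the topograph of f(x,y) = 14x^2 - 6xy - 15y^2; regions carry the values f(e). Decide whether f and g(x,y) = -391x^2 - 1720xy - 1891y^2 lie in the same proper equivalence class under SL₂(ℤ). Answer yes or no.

D₁ = 876, D₂ = 876
river cycle of f (length 6): (-15, 6, 14), (14, 22, -7), (-7, 20, 17), (17, 14, -10), (-10, 26, 5), (5, 24, -15)
river cycle of g (length 6): (-15, 6, 14), (14, 22, -7), (-7, 20, 17), (17, 14, -10), (-10, 26, 5), (5, 24, -15)
cycles coincide ⇒ equivalent

yes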